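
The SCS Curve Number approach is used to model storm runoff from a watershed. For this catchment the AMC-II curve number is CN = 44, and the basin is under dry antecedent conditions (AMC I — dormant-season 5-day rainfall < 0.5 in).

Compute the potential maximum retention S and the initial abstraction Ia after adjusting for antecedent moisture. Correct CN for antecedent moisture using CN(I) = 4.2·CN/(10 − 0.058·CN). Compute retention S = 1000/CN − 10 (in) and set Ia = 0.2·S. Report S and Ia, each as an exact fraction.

Dry (AMC I): CN(I) = 4.2·44/(10 − 0.058·44) = (924/5)/(931/125) = 3300/133 ≈ 24.812
Max retention: S = 1000/(3300/133) − 10 = 1000/33 in (≈ 30.303 in)
Ia = 0.2S: 0.2·30.303 = 6.061 in (exactly 200/33)

S = 1000/33 in ≈ 30.303 in; Ia = 200/33 in ≈ 6.061 in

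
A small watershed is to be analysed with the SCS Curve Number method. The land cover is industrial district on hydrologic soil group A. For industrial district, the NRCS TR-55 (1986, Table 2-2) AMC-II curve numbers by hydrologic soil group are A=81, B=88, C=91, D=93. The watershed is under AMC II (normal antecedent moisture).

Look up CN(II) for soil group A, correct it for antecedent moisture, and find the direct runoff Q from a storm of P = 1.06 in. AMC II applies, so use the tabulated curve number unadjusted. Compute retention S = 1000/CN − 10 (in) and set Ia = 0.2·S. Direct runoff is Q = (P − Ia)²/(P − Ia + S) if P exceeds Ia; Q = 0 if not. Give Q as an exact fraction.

NRCS table: industrial district, soil group A → CN(II) = 81
AMC II — tabulated CN = 81 applies directly.
Max retention: S = 1000/81 − 10 = 190/81 in (≈ 2.346 in)
Ia = 0.2·(190/81) = 38/81 in ≈ 0.469 in
Since P=1.060 > Ia=0.469: effective rainfall P−Ia = 2393/4050 in
Q = (2393/4050)²/((2393/4050) + 190/81) = (5726449/16402500)/(11893/4050) = 5726449/48166650 in ≈ 0.119 in

Q = 5726449/48166650 in ≈ 0.119 in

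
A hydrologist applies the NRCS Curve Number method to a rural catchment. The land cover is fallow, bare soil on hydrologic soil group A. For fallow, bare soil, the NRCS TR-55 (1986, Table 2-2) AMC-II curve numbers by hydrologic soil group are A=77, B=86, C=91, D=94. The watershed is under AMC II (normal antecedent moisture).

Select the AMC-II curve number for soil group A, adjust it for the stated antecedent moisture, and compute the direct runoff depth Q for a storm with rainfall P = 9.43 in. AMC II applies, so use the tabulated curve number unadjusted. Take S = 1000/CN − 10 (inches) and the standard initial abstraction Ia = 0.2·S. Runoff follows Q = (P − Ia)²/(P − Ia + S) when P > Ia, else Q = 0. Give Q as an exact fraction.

Q = 201108527/30468900 in ≈ 6.600 in

NRCS table: fallow, bare soil, soil group A → CN(II) = 77
CN(II) = 77; AMC II needs no correction.
S = 1000/77 − 10 = 230/77 in ≈ 2.987 in
Initial abstraction Ia = S/5 = (230/77)/5 = 46/77 ≈ 0.597 in
Excess rainfall: 9.430 − 0.597 = 8.833 in; P > Ia so Q > 0
Runoff Q = (P−Ia)²/(P−Ia+S) = (8.833)²/(8.833+2.987) = 201108527/30468900 ≈ 6.600 in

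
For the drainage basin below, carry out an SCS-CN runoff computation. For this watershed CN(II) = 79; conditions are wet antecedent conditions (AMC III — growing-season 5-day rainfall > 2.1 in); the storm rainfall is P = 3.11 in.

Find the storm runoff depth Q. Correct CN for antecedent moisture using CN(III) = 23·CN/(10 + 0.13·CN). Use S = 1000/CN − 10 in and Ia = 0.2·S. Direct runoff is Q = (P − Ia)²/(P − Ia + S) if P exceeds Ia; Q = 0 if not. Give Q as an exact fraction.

Q = 273620009569/133201907900 in ≈ 2.054 in

Adjust CN=79 to AMC III: 23·79/(10 + 0.13·79) → 1817 ÷ (2027/100) = 181700/2027 ≈ 89.640
S = 1000/(181700/2027) − 10 = 2100/1817 in ≈ 1.156 in
Initial abstraction Ia = S/5 = (2100/1817)/5 = 420/1817 ≈ 0.231 in
Excess rainfall: 3.110 − 0.231 = 2.879 in; P > Ia so Q > 0
Q = (523087/181700)²/((523087/181700) + 2100/1817) = (273620009569/33014890000)/(733087/181700) = 273620009569/133201907900 in ≈ 2.054 in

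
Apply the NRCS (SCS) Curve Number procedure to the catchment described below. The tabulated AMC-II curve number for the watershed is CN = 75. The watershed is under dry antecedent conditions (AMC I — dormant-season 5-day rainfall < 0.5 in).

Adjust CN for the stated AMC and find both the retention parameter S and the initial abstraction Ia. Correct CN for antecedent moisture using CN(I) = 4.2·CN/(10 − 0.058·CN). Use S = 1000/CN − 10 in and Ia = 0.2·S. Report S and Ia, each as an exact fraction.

CN(I) from CN(II)=75: (4.2·75)/(10 − 0.058·75) = 6300/113 ≈ 55.752
S = 1000/(6300/113) − 10 = 500/63 in ≈ 7.937 in
Ia = 0.2·(500/63) = 100/63 in ≈ 1.587 in

S = 500/63 in ≈ 7.937 in; Ia = 100/63 in ≈ 1.587 in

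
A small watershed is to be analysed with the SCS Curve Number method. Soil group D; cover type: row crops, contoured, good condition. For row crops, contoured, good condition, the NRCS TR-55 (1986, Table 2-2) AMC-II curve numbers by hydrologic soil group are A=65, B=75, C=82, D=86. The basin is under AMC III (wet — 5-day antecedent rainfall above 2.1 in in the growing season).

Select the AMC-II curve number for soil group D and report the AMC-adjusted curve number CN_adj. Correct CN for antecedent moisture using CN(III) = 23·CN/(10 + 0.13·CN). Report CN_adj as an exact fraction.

NRCS table: row crops, contoured, good condition, soil group D → CN(II) = 86
CN(III) from CN(II)=86: (23·86)/(10 + 0.13·86) = 98900/1059 ≈ 93.390

CN_adj = 98900/1059 ≈ 93.390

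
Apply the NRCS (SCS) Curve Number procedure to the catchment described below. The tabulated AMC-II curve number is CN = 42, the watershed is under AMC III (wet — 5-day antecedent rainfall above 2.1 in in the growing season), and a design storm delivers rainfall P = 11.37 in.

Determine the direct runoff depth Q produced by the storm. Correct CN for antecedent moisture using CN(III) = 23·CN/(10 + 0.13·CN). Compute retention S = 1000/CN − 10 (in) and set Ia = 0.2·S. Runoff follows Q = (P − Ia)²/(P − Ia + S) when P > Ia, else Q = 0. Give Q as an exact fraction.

Wet (AMC III): CN(III) = 23·42/(10 + 0.13·42) = 966/(773/50) = 48300/773 ≈ 62.484
S = 1000/(48300/773) − 10 = 2900/483 in ≈ 6.004 in
Ia = 0.2·(2900/483) = 580/483 in ≈ 1.201 in
P − Ia = 11.370 − 1.201 = 491171/48300 ≈ 10.169 in (> 0, runoff occurs)
Q: (491171/48300)² ÷ (781171/48300) = 241248951241/37730559300 in (≈ 6.394 in)

Q = 241248951241/37730559300 in ≈ 6.394 in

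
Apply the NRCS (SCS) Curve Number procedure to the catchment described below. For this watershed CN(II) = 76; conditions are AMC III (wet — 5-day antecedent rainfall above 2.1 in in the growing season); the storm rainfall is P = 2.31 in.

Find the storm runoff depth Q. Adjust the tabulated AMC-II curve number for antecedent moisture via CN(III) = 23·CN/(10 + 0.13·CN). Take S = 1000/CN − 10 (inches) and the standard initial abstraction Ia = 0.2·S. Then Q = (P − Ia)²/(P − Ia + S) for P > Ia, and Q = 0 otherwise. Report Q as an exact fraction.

CN(III) from CN(II)=76: (23·76)/(10 + 0.13·76) = 43700/497 ≈ 87.928
S = 1000/(43700/497) − 10 = 600/437 in ≈ 1.373 in
Initial abstraction Ia = S/5 = (600/437)/5 = 120/437 ≈ 0.275 in
Since P=2.310 > Ia=0.275: effective rainfall P−Ia = 88947/43700 in
Runoff Q = (P−Ia)²/(P−Ia+S) = (2.035)²/(2.035+1.373) = 2637189603/2169661300 ≈ 1.215 in

Q = 2637189603/2169661300 in ≈ 1.215 in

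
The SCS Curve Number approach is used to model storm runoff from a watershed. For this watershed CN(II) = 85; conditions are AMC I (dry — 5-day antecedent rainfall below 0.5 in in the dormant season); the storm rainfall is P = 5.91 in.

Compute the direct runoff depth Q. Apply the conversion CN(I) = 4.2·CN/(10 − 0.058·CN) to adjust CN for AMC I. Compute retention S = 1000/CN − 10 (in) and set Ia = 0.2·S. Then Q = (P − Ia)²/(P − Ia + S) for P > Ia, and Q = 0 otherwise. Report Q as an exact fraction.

Adjust CN=85 to AMC I: 4.2·85/(10 − 0.058·85) → 357 ÷ (507/100) = 11900/169 ≈ 70.414
Max retention: S = 1000/(11900/169) − 10 = 500/119 in (≈ 4.202 in)
Initial abstraction Ia = S/5 = (500/119)/5 = 100/119 ≈ 0.840 in
Since P=5.910 > Ia=0.840: effective rainfall P−Ia = 60329/11900 in
Q: (60329/11900)² ÷ (110329/11900) = 3639588241/1312915100 in (≈ 2.772 in)

Q = 3639588241/1312915100 in ≈ 2.772 in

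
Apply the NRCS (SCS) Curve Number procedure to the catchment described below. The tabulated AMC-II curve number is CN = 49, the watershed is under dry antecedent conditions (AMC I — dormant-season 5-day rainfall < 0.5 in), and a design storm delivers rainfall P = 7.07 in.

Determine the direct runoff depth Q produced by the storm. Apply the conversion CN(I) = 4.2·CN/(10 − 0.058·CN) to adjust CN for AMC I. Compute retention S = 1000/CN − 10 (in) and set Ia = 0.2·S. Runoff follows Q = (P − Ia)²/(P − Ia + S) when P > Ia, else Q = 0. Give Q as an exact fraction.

Q = 5256395001/31641784300 in ≈ 0.166 in

CN(I) from CN(II)=49: (4.2·49)/(10 − 0.058·49) = 34300/1193 ≈ 28.751
Max retention: S = 1000/(34300/1193) − 10 = 8500/343 in (≈ 24.781 in)
Initial abstraction Ia = S/5 = (8500/343)/5 = 1700/343 ≈ 4.956 in
Since P=7.070 > Ia=4.956: effective rainfall P−Ia = 72501/34300 in
Runoff Q = (P−Ia)²/(P−Ia+S) = (2.114)²/(2.114+24.781) = 5256395001/31641784300 ≈ 0.166 in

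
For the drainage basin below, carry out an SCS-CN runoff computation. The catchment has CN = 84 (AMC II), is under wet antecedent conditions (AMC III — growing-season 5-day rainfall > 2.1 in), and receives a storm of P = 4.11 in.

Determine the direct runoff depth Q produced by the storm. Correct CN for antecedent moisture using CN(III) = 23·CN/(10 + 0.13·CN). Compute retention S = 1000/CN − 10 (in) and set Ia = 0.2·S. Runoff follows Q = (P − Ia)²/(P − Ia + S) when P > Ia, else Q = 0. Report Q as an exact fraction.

Q = 36295203169/11133777900 in ≈ 3.260 in

Adjust CN=84 to AMC III: 23·84/(10 + 0.13·84) → 1932 ÷ (523/25) = 48300/523 ≈ 92.352
S = 1000/(48300/523) − 10 = 400/483 in ≈ 0.828 in
Ia = 0.2·(400/483) = 80/483 in ≈ 0.166 in
Excess rainfall: 4.110 − 0.166 = 3.944 in; P > Ia so Q > 0
Runoff Q = (P−Ia)²/(P−Ia+S) = (3.944)²/(3.944+0.828) = 36295203169/11133777900 ≈ 3.260 in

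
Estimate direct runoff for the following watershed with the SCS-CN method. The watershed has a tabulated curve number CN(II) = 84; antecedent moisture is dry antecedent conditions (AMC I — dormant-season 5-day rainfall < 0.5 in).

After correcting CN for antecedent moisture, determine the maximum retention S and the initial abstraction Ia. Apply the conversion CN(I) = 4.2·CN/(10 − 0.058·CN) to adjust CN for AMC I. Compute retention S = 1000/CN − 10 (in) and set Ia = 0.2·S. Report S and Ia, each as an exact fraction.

S = 2000/441 in ≈ 4.535 in; Ia = 400/441 in ≈ 0.907 in

Dry (AMC I): CN(I) = 4.2·84/(10 − 0.058·84) = (1764/5)/(641/125) = 44100/641 ≈ 68.799
Retention S: 1000/CN − 10 with CN=68.799 → S = 2000/441 ≈ 4.535 in
Ia = 0.2·(2000/441) = 400/441 in ≈ 0.907 in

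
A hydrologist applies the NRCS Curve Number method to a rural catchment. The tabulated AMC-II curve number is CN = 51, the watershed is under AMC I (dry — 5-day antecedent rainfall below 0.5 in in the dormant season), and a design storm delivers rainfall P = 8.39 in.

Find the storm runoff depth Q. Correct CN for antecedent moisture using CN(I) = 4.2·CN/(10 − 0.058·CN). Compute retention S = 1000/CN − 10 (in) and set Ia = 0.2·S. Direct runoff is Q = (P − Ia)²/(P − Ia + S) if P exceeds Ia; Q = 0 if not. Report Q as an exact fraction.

CN(I) from CN(II)=51: (4.2·51)/(10 − 0.058·51) = 15300/503 ≈ 30.417
Max retention: S = 1000/(15300/503) − 10 = 3500/153 in (≈ 22.876 in)
Initial abstraction Ia = S/5 = (3500/153)/5 = 700/153 ≈ 4.575 in
Excess rainfall: 8.390 − 4.575 = 3.815 in; P > Ia so Q > 0
Runoff Q = (P−Ia)²/(P−Ia+S) = (3.815)²/(3.815+22.876) = 3406706689/6248015100 ≈ 0.545 in

Q = 3406706689/6248015100 in ≈ 0.545 in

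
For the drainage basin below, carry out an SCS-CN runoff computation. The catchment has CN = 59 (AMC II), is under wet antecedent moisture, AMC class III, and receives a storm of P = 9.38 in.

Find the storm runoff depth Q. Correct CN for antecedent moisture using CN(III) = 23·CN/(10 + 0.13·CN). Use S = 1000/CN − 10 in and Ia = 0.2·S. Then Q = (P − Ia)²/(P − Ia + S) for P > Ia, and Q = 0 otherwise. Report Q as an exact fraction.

Q = 354540457489/54309379050 in ≈ 6.528 in

Wet (AMC III): CN(III) = 23·59/(10 + 0.13·59) = 1357/(1767/100) = 135700/1767 ≈ 76.797
Max retention: S = 1000/(135700/1767) − 10 = 4100/1357 in (≈ 3.021 in)
Ia = 0.2·(4100/1357) = 820/1357 in ≈ 0.604 in
Since P=9.380 > Ia=0.604: effective rainfall P−Ia = 595433/67850 in
Runoff Q = (P−Ia)²/(P−Ia+S) = (8.776)²/(8.776+3.021) = 354540457489/54309379050 ≈ 6.528 in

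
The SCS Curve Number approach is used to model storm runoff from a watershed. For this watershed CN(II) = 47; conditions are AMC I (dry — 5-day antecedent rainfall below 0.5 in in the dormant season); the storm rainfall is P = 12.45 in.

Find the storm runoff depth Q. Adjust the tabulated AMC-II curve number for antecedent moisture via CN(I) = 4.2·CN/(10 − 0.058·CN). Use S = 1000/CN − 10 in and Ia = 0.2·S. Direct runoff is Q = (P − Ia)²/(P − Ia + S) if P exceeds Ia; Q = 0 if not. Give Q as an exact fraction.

Q = 19533696169/13221121620 in ≈ 1.477 in

CN(I) from CN(II)=47: (4.2·47)/(10 − 0.058·47) = 98700/3637 ≈ 27.138
Max retention: S = 1000/(98700/3637) − 10 = 26500/987 in (≈ 26.849 in)
Ia = 0.2·(26500/987) = 5300/987 in ≈ 5.370 in
Since P=12.450 > Ia=5.370: effective rainfall P−Ia = 139763/19740 in
Q: (139763/19740)² ÷ (669763/19740) = 19533696169/13221121620 in (≈ 1.477 in)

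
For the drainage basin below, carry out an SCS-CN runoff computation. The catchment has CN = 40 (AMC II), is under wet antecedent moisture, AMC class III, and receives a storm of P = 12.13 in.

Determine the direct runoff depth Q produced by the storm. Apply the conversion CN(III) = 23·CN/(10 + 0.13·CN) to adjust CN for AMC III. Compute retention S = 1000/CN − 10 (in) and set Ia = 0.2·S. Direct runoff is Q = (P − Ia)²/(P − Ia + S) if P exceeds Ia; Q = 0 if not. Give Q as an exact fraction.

Wet (AMC III): CN(III) = 23·40/(10 + 0.13·40) = 920/(76/5) = 1150/19 ≈ 60.526
Retention S: 1000/CN − 10 with CN=60.526 → S = 150/23 ≈ 6.522 in
Ia = 0.2S: 0.2·6.522 = 1.304 in (exactly 30/23)
Excess rainfall: 12.130 − 1.304 = 10.826 in; P > Ia so Q > 0
Q = (24899/2300)²/((24899/2300) + 150/23) = (619960201/5290000)/(39899/2300) = 619960201/91767700 in ≈ 6.756 in

Q = 619960201/91767700 in ≈ 6.756 in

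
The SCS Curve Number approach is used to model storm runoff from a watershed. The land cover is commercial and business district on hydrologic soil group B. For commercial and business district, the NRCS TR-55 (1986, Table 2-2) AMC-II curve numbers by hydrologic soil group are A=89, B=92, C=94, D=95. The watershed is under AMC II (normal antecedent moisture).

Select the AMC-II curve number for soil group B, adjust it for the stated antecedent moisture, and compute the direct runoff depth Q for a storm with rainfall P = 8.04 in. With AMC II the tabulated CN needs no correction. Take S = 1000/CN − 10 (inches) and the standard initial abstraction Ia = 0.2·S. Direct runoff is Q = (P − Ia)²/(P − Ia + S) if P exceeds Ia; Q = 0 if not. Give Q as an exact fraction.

Q = 20457529/2888225 in ≈ 7.083 in

NRCS table: commercial and business district, soil group B → CN(II) = 92
CN(II) = 92; AMC II needs no correction.
Retention S: 1000/CN − 10 with CN=92.000 → S = 20/23 ≈ 0.870 in
Ia = 0.2S: 0.2·0.870 = 0.174 in (exactly 4/23)
Excess rainfall: 8.040 − 0.174 = 7.866 in; P > Ia so Q > 0
Runoff Q = (P−Ia)²/(P−Ia+S) = (7.866)²/(7.866+0.870) = 20457529/2888225 ≈ 7.083 in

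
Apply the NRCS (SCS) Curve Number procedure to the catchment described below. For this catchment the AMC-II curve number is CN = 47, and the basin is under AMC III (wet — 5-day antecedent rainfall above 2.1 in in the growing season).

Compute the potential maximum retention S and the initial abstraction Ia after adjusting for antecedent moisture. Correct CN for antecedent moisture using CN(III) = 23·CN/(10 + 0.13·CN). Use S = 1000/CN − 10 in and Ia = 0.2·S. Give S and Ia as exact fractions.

Wet (AMC III): CN(III) = 23·47/(10 + 0.13·47) = 1081/(1611/100) = 108100/1611 ≈ 67.101
Retention S: 1000/CN − 10 with CN=67.101 → S = 5300/1081 ≈ 4.903 in
Ia = 0.2·(5300/1081) = 1060/1081 in ≈ 0.981 in

S = 5300/1081 in ≈ 4.903 in; Ia = 1060/1081 in ≈ 0.981 in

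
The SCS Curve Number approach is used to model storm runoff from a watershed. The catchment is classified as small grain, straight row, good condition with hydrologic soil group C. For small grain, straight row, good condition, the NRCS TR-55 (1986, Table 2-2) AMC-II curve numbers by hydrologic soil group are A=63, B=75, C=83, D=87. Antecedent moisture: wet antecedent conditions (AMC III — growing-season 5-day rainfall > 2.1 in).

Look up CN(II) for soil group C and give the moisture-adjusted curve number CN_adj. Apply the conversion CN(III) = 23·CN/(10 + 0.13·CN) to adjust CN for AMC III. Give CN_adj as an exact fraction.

NRCS table: small grain, straight row, good condition, soil group C → CN(II) = 83
CN(III) from CN(II)=83: (23·83)/(10 + 0.13·83) = 190900/2079 ≈ 91.823

CN_adj = 190900/2079 ≈ 91.823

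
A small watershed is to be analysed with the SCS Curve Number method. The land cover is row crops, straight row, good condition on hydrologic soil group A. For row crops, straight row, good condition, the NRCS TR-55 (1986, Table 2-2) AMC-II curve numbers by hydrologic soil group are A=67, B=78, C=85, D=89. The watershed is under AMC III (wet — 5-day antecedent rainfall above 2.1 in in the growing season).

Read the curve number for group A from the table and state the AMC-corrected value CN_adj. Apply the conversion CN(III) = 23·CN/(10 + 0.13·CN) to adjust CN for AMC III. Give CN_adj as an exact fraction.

NRCS table: row crops, straight row, good condition, soil group A → CN(II) = 67
CN(III) from CN(II)=67: (23·67)/(10 + 0.13·67) = 154100/1871 ≈ 82.362

CN_adj = 154100/1871 ≈ 82.362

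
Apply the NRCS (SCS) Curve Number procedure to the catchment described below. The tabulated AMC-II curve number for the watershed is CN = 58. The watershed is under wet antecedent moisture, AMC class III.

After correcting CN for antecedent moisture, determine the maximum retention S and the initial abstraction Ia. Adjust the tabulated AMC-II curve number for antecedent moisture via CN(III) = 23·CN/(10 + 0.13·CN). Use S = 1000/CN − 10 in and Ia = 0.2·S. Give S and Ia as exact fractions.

Adjust CN=58 to AMC III: 23·58/(10 + 0.13·58) → 1334 ÷ (877/50) = 66700/877 ≈ 76.055
Max retention: S = 1000/(66700/877) − 10 = 2100/667 in (≈ 3.148 in)
Ia = 0.2S: 0.2·3.148 = 0.630 in (exactly 420/667)

S = 2100/667 in ≈ 3.148 in; Ia = 420/667 in ≈ 0.630 in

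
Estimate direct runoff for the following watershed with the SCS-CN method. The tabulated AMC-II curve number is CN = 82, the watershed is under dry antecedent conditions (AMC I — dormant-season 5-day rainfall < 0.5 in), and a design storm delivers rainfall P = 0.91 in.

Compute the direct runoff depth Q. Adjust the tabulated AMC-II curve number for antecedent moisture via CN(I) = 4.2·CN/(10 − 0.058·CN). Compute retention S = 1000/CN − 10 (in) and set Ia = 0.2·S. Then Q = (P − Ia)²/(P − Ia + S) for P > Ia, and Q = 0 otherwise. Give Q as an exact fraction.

CN(I) from CN(II)=82: (4.2·82)/(10 − 0.058·82) = 28700/437 ≈ 65.675
Max retention: S = 1000/(28700/437) − 10 = 1500/287 in (≈ 5.226 in)
Ia = 0.2·(1500/287) = 300/287 in ≈ 1.045 in
P = 0.910 ≤ Ia = 1.045 in: entire storm abstracted, Q = 0.

Q = 0 in ≈ 0.000 in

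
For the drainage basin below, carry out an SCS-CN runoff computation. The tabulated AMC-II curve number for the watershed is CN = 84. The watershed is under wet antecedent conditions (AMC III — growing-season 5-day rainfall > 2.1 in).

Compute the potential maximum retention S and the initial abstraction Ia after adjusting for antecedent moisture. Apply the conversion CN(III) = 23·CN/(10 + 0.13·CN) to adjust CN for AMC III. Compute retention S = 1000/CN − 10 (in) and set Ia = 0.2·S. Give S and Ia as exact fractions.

S = 400/483 in ≈ 0.828 in; Ia = 80/483 in ≈ 0.166 in

Adjust CN=84 to AMC III: 23·84/(10 + 0.13·84) → 1932 ÷ (523/25) = 48300/523 ≈ 92.352
Max retention: S = 1000/(48300/523) − 10 = 400/483 in (≈ 0.828 in)
Initial abstraction Ia = S/5 = (400/483)/5 = 80/483 ≈ 0.166 in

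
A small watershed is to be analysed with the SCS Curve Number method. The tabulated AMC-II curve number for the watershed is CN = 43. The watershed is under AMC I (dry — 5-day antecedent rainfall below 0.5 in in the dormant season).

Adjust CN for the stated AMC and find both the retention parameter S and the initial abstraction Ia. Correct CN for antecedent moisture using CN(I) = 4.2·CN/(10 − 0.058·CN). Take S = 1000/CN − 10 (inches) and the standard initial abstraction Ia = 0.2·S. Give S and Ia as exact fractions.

CN(I) from CN(II)=43: (4.2·43)/(10 − 0.058·43) = 30100/1251 ≈ 24.061
Retention S: 1000/CN − 10 with CN=24.061 → S = 9500/301 ≈ 31.561 in
Initial abstraction Ia = S/5 = (9500/301)/5 = 1900/301 ≈ 6.312 in

S = 9500/301 in ≈ 31.561 in; Ia = 1900/301 in ≈ 6.312 in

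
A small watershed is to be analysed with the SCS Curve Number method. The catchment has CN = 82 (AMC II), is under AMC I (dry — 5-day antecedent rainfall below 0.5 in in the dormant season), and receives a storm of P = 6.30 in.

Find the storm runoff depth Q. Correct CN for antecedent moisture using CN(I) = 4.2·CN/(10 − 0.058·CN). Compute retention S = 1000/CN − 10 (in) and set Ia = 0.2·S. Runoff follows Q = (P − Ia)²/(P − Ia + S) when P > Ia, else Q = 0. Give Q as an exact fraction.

Q = 75812187/28777490 in ≈ 2.634 in

Adjust CN=82 to AMC I: 4.2·82/(10 − 0.058·82) → (1722/5) ÷ (1311/250) = 28700/437 ≈ 65.675
S = 1000/(28700/437) − 10 = 1500/287 in ≈ 5.226 in
Initial abstraction Ia = S/5 = (1500/287)/5 = 300/287 ≈ 1.045 in
Excess rainfall: 6.300 − 1.045 = 5.255 in; P > Ia so Q > 0
Runoff Q = (P−Ia)²/(P−Ia+S) = (5.255)²/(5.255+5.226) = 75812187/28777490 ≈ 2.634 in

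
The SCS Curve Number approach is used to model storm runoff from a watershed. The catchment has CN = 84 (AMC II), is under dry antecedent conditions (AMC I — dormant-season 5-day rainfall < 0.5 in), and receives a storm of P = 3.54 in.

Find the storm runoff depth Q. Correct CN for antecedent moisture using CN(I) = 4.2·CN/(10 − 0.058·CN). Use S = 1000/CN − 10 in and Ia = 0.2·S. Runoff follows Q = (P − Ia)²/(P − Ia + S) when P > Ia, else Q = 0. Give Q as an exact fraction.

CN(I) from CN(II)=84: (4.2·84)/(10 − 0.058·84) = 44100/641 ≈ 68.799
Max retention: S = 1000/(44100/641) − 10 = 2000/441 in (≈ 4.535 in)
Initial abstraction Ia = S/5 = (2000/441)/5 = 400/441 ≈ 0.907 in
Excess rainfall: 3.540 − 0.907 = 2.633 in; P > Ia so Q > 0
Q = (58057/22050)²/((58057/22050) + 2000/441) = (3370615249/486202500)/(158057/22050) = 3370615249/3485156850 in ≈ 0.967 in

Q = 3370615249/3485156850 in ≈ 0.967 in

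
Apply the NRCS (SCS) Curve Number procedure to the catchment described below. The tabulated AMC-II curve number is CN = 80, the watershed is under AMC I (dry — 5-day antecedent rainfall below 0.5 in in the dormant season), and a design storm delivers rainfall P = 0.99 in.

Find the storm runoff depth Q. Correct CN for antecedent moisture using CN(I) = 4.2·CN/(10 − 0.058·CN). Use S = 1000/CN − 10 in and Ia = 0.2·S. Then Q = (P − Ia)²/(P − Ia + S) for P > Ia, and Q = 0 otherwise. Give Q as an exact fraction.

Adjust CN=80 to AMC I: 4.2·80/(10 − 0.058·80) → 336 ÷ (134/25) = 4200/67 ≈ 62.687
Max retention: S = 1000/(4200/67) − 10 = 125/21 in (≈ 5.952 in)
Initial abstraction Ia = S/5 = (125/21)/5 = 25/21 ≈ 1.190 in
P = 0.990 ≤ Ia = 1.190 in: entire storm abstracted, Q = 0.

Q = 0 in ≈ 0.000 in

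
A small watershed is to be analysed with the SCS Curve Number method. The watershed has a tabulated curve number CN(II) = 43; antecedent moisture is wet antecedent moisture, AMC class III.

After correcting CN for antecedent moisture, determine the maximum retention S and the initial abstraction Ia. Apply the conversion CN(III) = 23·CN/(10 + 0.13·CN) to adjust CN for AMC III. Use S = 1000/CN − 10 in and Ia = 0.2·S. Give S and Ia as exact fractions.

S = 5700/989 in ≈ 5.763 in; Ia = 1140/989 in ≈ 1.153 in

Adjust CN=43 to AMC III: 23·43/(10 + 0.13·43) → 989 ÷ (1559/100) = 98900/1559 ≈ 63.438
Retention S: 1000/CN − 10 with CN=63.438 → S = 5700/989 ≈ 5.763 in
Initial abstraction Ia = S/5 = (5700/989)/5 = 1140/989 ≈ 1.153 in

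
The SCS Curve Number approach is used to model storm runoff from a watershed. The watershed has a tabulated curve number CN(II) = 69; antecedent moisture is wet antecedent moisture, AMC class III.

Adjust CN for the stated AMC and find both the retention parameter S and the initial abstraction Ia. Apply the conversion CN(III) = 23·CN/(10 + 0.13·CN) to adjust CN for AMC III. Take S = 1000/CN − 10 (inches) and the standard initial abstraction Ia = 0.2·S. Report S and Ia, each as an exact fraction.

S = 3100/1587 in ≈ 1.953 in; Ia = 620/1587 in ≈ 0.391 in

Wet (AMC III): CN(III) = 23·69/(10 + 0.13·69) = 1587/(1897/100) = 158700/1897 ≈ 83.658
S = 1000/(158700/1897) − 10 = 3100/1587 in ≈ 1.953 in
Ia = 0.2·(3100/1587) = 620/1587 in ≈ 0.391 in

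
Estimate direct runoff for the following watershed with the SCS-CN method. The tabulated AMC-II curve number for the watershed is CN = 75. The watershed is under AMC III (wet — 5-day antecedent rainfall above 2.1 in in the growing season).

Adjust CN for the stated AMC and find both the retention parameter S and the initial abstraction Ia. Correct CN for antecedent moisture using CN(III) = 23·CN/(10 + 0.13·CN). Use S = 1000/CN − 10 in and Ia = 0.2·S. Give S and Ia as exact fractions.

S = 100/69 in ≈ 1.449 in; Ia = 20/69 in ≈ 0.290 in

Wet (AMC III): CN(III) = 23·75/(10 + 0.13·75) = 1725/(79/4) = 6900/79 ≈ 87.342
S = 1000/(6900/79) − 10 = 100/69 in ≈ 1.449 in
Ia = 0.2S: 0.2·1.449 = 0.290 in (exactly 20/69)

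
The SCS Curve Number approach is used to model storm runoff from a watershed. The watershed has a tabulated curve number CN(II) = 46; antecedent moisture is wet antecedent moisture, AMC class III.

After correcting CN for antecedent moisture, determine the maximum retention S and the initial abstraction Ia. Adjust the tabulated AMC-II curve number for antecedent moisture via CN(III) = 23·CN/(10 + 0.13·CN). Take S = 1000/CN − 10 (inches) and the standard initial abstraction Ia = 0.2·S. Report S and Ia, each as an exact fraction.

S = 2700/529 in ≈ 5.104 in; Ia = 540/529 in ≈ 1.021 in

CN(III) from CN(II)=46: (23·46)/(10 + 0.13·46) = 52900/799 ≈ 66.208
Retention S: 1000/CN − 10 with CN=66.208 → S = 2700/529 ≈ 5.104 in
Ia = 0.2S: 0.2·5.104 = 1.021 in (exactly 540/529)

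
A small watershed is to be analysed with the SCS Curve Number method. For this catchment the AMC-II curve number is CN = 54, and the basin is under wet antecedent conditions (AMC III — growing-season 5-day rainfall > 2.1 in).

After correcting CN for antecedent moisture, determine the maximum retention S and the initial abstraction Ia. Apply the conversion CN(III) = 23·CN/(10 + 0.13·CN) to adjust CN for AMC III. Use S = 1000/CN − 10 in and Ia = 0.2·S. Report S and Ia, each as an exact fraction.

Wet (AMC III): CN(III) = 23·54/(10 + 0.13·54) = 1242/(851/50) = 2700/37 ≈ 72.973
Max retention: S = 1000/(2700/37) − 10 = 100/27 in (≈ 3.704 in)
Initial abstraction Ia = S/5 = (100/27)/5 = 20/27 ≈ 0.741 in

S = 100/27 in ≈ 3.704 in; Ia = 20/27 in ≈ 0.741 in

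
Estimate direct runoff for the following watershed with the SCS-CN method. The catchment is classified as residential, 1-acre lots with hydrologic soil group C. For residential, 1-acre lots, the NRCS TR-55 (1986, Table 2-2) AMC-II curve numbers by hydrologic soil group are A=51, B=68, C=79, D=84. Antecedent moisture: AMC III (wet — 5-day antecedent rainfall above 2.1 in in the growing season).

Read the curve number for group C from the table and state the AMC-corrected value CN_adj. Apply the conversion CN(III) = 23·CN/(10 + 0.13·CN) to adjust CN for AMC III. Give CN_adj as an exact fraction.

CN_adj = 181700/2027 ≈ 89.640

NRCS table: residential, 1-acre lots, soil group C → CN(II) = 79
Wet (AMC III): CN(III) = 23·79/(10 + 0.13·79) = 1817/(2027/100) = 181700/2027 ≈ 89.640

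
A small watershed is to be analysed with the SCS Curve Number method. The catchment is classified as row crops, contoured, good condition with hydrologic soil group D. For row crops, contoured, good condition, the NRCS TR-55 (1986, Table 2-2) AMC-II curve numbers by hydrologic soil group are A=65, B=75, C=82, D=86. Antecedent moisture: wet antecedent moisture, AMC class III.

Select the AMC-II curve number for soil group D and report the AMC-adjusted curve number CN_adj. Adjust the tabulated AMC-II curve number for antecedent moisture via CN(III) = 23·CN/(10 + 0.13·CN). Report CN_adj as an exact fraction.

CN_adj = 98900/1059 ≈ 93.390

NRCS table: row crops, contoured, good condition, soil group D → CN(II) = 86
Wet (AMC III): CN(III) = 23·86/(10 + 0.13·86) = 1978/(1059/50) = 98900/1059 ≈ 93.390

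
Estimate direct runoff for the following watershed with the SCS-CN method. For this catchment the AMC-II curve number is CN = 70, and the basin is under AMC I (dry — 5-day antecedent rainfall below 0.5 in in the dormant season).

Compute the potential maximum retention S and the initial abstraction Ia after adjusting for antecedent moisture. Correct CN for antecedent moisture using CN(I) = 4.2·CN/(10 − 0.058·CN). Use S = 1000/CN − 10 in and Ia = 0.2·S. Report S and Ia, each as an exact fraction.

CN(I) from CN(II)=70: (4.2·70)/(10 − 0.058·70) = 4900/99 ≈ 49.495
Max retention: S = 1000/(4900/99) − 10 = 500/49 in (≈ 10.204 in)
Ia = 0.2S: 0.2·10.204 = 2.041 in (exactly 100/49)

S = 500/49 in ≈ 10.204 in; Ia = 100/49 in ≈ 2.041 in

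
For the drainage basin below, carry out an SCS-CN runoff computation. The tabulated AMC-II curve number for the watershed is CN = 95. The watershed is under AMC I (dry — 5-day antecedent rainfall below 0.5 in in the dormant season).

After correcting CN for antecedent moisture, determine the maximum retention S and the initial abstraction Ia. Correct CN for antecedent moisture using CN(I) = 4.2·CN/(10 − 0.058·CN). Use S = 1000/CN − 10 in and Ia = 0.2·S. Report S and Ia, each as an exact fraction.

S = 500/399 in ≈ 1.253 in; Ia = 100/399 in ≈ 0.251 in

Dry (AMC I): CN(I) = 4.2·95/(10 − 0.058·95) = 399/(449/100) = 39900/449 ≈ 88.864
S = 1000/(39900/449) − 10 = 500/399 in ≈ 1.253 in
Ia = 0.2·(500/399) = 100/399 in ≈ 0.251 in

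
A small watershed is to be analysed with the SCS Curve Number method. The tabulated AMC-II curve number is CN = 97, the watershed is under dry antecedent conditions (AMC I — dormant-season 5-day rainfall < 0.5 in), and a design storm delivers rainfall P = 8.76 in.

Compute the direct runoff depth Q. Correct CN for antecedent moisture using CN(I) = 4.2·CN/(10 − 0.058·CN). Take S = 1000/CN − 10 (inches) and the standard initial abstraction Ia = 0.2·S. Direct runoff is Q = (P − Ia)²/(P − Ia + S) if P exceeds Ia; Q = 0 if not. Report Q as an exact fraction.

CN(I) from CN(II)=97: (4.2·97)/(10 − 0.058·97) = 67900/729 ≈ 93.141
S = 1000/(67900/729) − 10 = 500/679 in ≈ 0.736 in
Ia = 0.2S: 0.2·0.736 = 0.147 in (exactly 100/679)
Since P=8.760 > Ia=0.147: effective rainfall P−Ia = 146201/16975 in
Q: (146201/16975)² ÷ (158701/16975) = 21374732401/2693949475 in (≈ 7.934 in)

Q = 21374732401/2693949475 in ≈ 7.934 in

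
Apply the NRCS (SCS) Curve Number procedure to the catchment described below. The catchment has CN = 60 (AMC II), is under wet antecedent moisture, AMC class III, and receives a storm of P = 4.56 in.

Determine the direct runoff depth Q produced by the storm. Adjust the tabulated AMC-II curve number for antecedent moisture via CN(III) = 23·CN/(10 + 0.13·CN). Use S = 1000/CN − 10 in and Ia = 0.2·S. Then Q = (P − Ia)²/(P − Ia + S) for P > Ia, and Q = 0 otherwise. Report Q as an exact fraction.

Q = 23570978/10234425 in ≈ 2.303 in

Wet (AMC III): CN(III) = 23·60/(10 + 0.13·60) = 1380/(89/5) = 6900/89 ≈ 77.528
S = 1000/(6900/89) − 10 = 200/69 in ≈ 2.899 in
Ia = 0.2·(200/69) = 40/69 in ≈ 0.580 in
P − Ia = 4.560 − 0.580 = 6866/1725 ≈ 3.980 in (> 0, runoff occurs)
Q = (6866/1725)²/((6866/1725) + 200/69) = (47141956/2975625)/(11866/1725) = 23570978/10234425 in ≈ 2.303 in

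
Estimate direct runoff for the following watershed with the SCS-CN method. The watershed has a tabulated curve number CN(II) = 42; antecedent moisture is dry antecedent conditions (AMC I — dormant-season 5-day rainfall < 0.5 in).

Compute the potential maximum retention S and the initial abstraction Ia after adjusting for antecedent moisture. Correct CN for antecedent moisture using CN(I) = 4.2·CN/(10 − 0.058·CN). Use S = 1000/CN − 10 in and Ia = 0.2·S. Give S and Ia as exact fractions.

S = 14500/441 in ≈ 32.880 in; Ia = 2900/441 in ≈ 6.576 in

Adjust CN=42 to AMC I: 4.2·42/(10 − 0.058·42) → (882/5) ÷ (1891/250) = 44100/1891 ≈ 23.321
Max retention: S = 1000/(44100/1891) − 10 = 14500/441 in (≈ 32.880 in)
Initial abstraction Ia = S/5 = (14500/441)/5 = 2900/441 ≈ 6.576 in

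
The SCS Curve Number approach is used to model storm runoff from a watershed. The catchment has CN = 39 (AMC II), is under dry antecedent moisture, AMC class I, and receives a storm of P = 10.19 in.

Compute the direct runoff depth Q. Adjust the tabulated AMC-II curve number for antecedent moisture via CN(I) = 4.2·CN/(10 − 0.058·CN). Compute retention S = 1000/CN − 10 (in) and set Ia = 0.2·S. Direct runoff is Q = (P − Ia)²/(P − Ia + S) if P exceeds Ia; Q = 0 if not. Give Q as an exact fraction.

Q = 50427642721/268186545900 in ≈ 0.188 in

Adjust CN=39 to AMC I: 4.2·39/(10 − 0.058·39) → (819/5) ÷ (3869/500) = 81900/3869 ≈ 21.168
S = 1000/(81900/3869) − 10 = 30500/819 in ≈ 37.241 in
Ia = 0.2·(30500/819) = 6100/819 in ≈ 7.448 in
P − Ia = 10.190 − 7.448 = 224561/81900 ≈ 2.742 in (> 0, runoff occurs)
Q: (224561/81900)² ÷ (3274561/81900) = 50427642721/268186545900 in (≈ 0.188 in)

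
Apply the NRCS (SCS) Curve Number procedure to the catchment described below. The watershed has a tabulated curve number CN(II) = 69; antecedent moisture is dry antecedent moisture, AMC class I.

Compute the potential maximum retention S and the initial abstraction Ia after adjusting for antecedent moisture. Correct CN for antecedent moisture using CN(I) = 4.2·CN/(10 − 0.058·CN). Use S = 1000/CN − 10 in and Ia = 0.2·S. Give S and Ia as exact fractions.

S = 15500/1449 in ≈ 10.697 in; Ia = 3100/1449 in ≈ 2.139 in

Dry (AMC I): CN(I) = 4.2·69/(10 − 0.058·69) = (1449/5)/(2999/500) = 144900/2999 ≈ 48.316
Retention S: 1000/CN − 10 with CN=48.316 → S = 15500/1449 ≈ 10.697 in
Ia = 0.2S: 0.2·10.697 = 2.139 in (exactly 3100/1449)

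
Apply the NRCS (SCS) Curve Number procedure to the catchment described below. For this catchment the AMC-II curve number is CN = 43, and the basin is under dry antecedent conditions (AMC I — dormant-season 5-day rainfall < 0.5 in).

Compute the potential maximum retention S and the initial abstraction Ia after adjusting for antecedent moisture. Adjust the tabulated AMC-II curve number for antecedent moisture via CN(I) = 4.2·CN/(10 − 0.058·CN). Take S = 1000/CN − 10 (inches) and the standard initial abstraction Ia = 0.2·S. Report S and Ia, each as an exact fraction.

CN(I) from CN(II)=43: (4.2·43)/(10 − 0.058·43) = 30100/1251 ≈ 24.061
Max retention: S = 1000/(30100/1251) − 10 = 9500/301 in (≈ 31.561 in)
Ia = 0.2·(9500/301) = 1900/301 in ≈ 6.312 in

S = 9500/301 in ≈ 31.561 in; Ia = 1900/301 in ≈ 6.312 in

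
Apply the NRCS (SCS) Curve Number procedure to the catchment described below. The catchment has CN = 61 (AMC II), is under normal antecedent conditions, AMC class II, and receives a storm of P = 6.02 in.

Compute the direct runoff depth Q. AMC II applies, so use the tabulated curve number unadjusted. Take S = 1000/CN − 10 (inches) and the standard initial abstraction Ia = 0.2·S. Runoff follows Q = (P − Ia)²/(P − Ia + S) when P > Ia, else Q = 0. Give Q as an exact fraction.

Q = 209120521/103581050 in ≈ 2.019 in

AMC II — tabulated CN = 61 applies directly.
Max retention: S = 1000/61 − 10 = 390/61 in (≈ 6.393 in)
Initial abstraction Ia = S/5 = (390/61)/5 = 78/61 ≈ 1.279 in
Since P=6.020 > Ia=1.279: effective rainfall P−Ia = 14461/3050 in
Q = (14461/3050)²/((14461/3050) + 390/61) = (209120521/9302500)/(33961/3050) = 209120521/103581050 in ≈ 2.019 in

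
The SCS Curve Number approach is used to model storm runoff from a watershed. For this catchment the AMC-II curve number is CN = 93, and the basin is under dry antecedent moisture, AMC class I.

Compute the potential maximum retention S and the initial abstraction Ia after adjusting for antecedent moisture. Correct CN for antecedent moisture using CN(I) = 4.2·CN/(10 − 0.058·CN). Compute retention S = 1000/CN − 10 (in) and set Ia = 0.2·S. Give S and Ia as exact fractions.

S = 500/279 in ≈ 1.792 in; Ia = 100/279 in ≈ 0.358 in

Adjust CN=93 to AMC I: 4.2·93/(10 − 0.058·93) → (1953/5) ÷ (2303/500) = 27900/329 ≈ 84.802
S = 1000/(27900/329) − 10 = 500/279 in ≈ 1.792 in
Ia = 0.2·(500/279) = 100/279 in ≈ 0.358 in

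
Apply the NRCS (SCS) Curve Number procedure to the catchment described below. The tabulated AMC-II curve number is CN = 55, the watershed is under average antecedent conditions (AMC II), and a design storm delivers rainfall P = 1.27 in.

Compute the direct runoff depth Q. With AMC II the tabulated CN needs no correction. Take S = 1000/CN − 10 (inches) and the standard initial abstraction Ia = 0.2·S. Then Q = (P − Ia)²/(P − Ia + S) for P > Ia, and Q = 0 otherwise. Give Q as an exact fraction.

Q = 0 in ≈ 0.000 in

AMC II — tabulated CN = 55 applies directly.
Max retention: S = 1000/55 − 10 = 90/11 in (≈ 8.182 in)
Ia = 0.2S: 0.2·8.182 = 1.636 in (exactly 18/11)
P = 1.270 ≤ Ia = 1.636 in: entire storm abstracted, Q = 0.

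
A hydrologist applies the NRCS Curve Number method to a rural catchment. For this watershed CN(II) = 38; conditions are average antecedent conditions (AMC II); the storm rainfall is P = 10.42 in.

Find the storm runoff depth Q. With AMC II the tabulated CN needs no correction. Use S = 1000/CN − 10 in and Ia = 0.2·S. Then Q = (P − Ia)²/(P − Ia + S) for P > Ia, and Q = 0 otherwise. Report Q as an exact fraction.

AMC II — tabulated CN = 38 applies directly.
Retention S: 1000/CN − 10 with CN=38.000 → S = 310/19 ≈ 16.316 in
Initial abstraction Ia = S/5 = (310/19)/5 = 62/19 ≈ 3.263 in
P − Ia = 10.420 − 3.263 = 6799/950 ≈ 7.157 in (> 0, runoff occurs)
Q = (6799/950)²/((6799/950) + 310/19) = (46226401/902500)/(22299/950) = 46226401/21184050 in ≈ 2.182 in

Q = 46226401/21184050 in ≈ 2.182 in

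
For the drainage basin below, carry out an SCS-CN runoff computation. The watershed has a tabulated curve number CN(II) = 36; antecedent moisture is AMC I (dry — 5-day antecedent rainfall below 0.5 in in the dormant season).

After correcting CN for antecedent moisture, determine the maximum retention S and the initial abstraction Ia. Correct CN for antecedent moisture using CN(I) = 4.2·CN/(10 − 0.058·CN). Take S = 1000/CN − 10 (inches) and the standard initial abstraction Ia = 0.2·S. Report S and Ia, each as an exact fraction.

Dry (AMC I): CN(I) = 4.2·36/(10 − 0.058·36) = (756/5)/(989/125) = 18900/989 ≈ 19.110
S = 1000/(18900/989) − 10 = 8000/189 in ≈ 42.328 in
Ia = 0.2·(8000/189) = 1600/189 in ≈ 8.466 in

S = 8000/189 in ≈ 42.328 in; Ia = 1600/189 in ≈ 8.466 in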